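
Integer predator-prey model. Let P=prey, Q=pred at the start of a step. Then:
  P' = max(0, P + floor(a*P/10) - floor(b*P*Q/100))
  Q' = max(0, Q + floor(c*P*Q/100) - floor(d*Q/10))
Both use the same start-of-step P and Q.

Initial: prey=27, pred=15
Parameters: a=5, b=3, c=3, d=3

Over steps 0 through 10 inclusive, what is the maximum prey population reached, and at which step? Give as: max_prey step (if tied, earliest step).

Answer: 28 1

Derivation:
Step 1: prey: 27+13-12=28; pred: 15+12-4=23
Step 2: prey: 28+14-19=23; pred: 23+19-6=36
Step 3: prey: 23+11-24=10; pred: 36+24-10=50
Step 4: prey: 10+5-15=0; pred: 50+15-15=50
Step 5: prey: 0+0-0=0; pred: 50+0-15=35
Step 6: prey: 0+0-0=0; pred: 35+0-10=25
Step 7: prey: 0+0-0=0; pred: 25+0-7=18
Step 8: prey: 0+0-0=0; pred: 18+0-5=13
Step 9: prey: 0+0-0=0; pred: 13+0-3=10
Step 10: prey: 0+0-0=0; pred: 10+0-3=7
Max prey = 28 at step 1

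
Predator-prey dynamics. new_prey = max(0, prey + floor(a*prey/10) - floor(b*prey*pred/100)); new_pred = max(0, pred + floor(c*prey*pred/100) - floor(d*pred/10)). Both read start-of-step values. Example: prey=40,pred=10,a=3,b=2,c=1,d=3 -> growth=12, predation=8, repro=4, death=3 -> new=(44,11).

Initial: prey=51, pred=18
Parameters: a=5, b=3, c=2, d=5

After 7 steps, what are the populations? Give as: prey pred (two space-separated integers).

Answer: 0 5

Derivation:
Step 1: prey: 51+25-27=49; pred: 18+18-9=27
Step 2: prey: 49+24-39=34; pred: 27+26-13=40
Step 3: prey: 34+17-40=11; pred: 40+27-20=47
Step 4: prey: 11+5-15=1; pred: 47+10-23=34
Step 5: prey: 1+0-1=0; pred: 34+0-17=17
Step 6: prey: 0+0-0=0; pred: 17+0-8=9
Step 7: prey: 0+0-0=0; pred: 9+0-4=5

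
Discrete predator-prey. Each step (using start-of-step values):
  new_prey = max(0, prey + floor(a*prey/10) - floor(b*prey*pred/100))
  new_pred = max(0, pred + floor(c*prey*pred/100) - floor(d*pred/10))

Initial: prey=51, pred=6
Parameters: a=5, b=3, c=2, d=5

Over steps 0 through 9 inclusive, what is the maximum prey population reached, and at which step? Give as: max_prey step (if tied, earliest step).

Step 1: prey: 51+25-9=67; pred: 6+6-3=9
Step 2: prey: 67+33-18=82; pred: 9+12-4=17
Step 3: prey: 82+41-41=82; pred: 17+27-8=36
Step 4: prey: 82+41-88=35; pred: 36+59-18=77
Step 5: prey: 35+17-80=0; pred: 77+53-38=92
Step 6: prey: 0+0-0=0; pred: 92+0-46=46
Step 7: prey: 0+0-0=0; pred: 46+0-23=23
Step 8: prey: 0+0-0=0; pred: 23+0-11=12
Step 9: prey: 0+0-0=0; pred: 12+0-6=6
Max prey = 82 at step 2

Answer: 82 2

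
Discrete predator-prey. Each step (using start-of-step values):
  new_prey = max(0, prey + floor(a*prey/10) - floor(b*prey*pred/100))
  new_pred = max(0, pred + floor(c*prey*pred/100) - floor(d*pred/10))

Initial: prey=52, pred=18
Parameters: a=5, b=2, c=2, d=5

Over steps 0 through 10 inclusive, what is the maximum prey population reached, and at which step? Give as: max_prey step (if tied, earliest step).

Answer: 60 1

Derivation:
Step 1: prey: 52+26-18=60; pred: 18+18-9=27
Step 2: prey: 60+30-32=58; pred: 27+32-13=46
Step 3: prey: 58+29-53=34; pred: 46+53-23=76
Step 4: prey: 34+17-51=0; pred: 76+51-38=89
Step 5: prey: 0+0-0=0; pred: 89+0-44=45
Step 6: prey: 0+0-0=0; pred: 45+0-22=23
Step 7: prey: 0+0-0=0; pred: 23+0-11=12
Step 8: prey: 0+0-0=0; pred: 12+0-6=6
Step 9: prey: 0+0-0=0; pred: 6+0-3=3
Step 10: prey: 0+0-0=0; pred: 3+0-1=2
Max prey = 60 at step 1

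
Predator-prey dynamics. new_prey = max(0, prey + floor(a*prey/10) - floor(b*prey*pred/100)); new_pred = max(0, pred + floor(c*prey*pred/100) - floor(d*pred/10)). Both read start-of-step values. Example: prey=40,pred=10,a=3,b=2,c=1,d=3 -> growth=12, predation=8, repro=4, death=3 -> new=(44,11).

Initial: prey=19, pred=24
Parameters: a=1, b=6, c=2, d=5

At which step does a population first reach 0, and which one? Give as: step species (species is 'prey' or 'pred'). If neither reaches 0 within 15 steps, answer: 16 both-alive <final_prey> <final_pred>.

Step 1: prey: 19+1-27=0; pred: 24+9-12=21
First extinction: prey at step 1

Answer: 1 prey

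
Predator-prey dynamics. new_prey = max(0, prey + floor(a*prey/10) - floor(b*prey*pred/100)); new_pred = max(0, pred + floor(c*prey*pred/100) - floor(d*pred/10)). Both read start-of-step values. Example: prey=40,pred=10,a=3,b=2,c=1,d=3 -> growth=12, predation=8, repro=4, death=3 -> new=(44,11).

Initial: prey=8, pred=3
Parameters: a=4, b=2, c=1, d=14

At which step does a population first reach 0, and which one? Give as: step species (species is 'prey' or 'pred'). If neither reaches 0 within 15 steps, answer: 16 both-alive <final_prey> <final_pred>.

Step 1: prey: 8+3-0=11; pred: 3+0-4=0
First extinction: pred at step 1

Answer: 1 pred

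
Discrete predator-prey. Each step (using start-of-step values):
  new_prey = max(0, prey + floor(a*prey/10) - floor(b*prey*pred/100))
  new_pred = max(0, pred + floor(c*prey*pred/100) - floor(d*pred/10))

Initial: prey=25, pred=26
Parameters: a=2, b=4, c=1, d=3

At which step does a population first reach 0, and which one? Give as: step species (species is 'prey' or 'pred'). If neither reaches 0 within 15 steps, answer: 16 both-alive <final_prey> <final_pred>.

Answer: 2 prey

Derivation:
Step 1: prey: 25+5-26=4; pred: 26+6-7=25
Step 2: prey: 4+0-4=0; pred: 25+1-7=19
First extinction: prey at step 2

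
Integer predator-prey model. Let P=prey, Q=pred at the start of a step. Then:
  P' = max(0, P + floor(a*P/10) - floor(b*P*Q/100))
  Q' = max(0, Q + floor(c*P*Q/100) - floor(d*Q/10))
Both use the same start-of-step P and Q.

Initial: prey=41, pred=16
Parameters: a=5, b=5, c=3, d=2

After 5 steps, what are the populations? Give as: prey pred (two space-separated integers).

Step 1: prey: 41+20-32=29; pred: 16+19-3=32
Step 2: prey: 29+14-46=0; pred: 32+27-6=53
Step 3: prey: 0+0-0=0; pred: 53+0-10=43
Step 4: prey: 0+0-0=0; pred: 43+0-8=35
Step 5: prey: 0+0-0=0; pred: 35+0-7=28

Answer: 0 28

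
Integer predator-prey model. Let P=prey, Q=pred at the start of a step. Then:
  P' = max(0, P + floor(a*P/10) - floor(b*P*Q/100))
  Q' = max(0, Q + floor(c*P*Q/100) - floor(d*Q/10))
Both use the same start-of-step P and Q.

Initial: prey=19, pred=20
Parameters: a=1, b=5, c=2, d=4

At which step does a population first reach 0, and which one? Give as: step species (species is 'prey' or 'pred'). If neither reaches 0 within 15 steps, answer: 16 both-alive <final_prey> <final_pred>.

Step 1: prey: 19+1-19=1; pred: 20+7-8=19
Step 2: prey: 1+0-0=1; pred: 19+0-7=12
Step 3: prey: 1+0-0=1; pred: 12+0-4=8
Step 4: prey: 1+0-0=1; pred: 8+0-3=5
Step 5: prey: 1+0-0=1; pred: 5+0-2=3
Step 6: prey: 1+0-0=1; pred: 3+0-1=2
Step 7: prey: 1+0-0=1; pred: 2+0-0=2
Steps 8-15: state stable at prey=1, pred=2 (no change)
No extinction within 15 steps

Answer: 16 both-alive 1 2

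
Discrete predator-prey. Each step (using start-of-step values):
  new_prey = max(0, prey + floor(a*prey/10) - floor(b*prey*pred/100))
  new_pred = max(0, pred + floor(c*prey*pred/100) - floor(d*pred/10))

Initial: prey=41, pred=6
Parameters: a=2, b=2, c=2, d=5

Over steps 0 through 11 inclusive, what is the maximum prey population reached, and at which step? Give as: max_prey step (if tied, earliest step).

Step 1: prey: 41+8-4=45; pred: 6+4-3=7
Step 2: prey: 45+9-6=48; pred: 7+6-3=10
Step 3: prey: 48+9-9=48; pred: 10+9-5=14
Step 4: prey: 48+9-13=44; pred: 14+13-7=20
Step 5: prey: 44+8-17=35; pred: 20+17-10=27
Step 6: prey: 35+7-18=24; pred: 27+18-13=32
Step 7: prey: 24+4-15=13; pred: 32+15-16=31
Step 8: prey: 13+2-8=7; pred: 31+8-15=24
Step 9: prey: 7+1-3=5; pred: 24+3-12=15
Step 10: prey: 5+1-1=5; pred: 15+1-7=9
Step 11: prey: 5+1-0=6; pred: 9+0-4=5
Max prey = 48 at step 2

Answer: 48 2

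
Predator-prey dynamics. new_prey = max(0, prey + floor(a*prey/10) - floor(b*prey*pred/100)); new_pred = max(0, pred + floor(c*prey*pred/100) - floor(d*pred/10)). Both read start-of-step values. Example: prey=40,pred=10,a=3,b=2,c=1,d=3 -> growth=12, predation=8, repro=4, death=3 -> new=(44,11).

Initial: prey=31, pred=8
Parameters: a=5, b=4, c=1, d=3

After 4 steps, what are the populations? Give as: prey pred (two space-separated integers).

Answer: 60 11

Derivation:
Step 1: prey: 31+15-9=37; pred: 8+2-2=8
Step 2: prey: 37+18-11=44; pred: 8+2-2=8
Step 3: prey: 44+22-14=52; pred: 8+3-2=9
Step 4: prey: 52+26-18=60; pred: 9+4-2=11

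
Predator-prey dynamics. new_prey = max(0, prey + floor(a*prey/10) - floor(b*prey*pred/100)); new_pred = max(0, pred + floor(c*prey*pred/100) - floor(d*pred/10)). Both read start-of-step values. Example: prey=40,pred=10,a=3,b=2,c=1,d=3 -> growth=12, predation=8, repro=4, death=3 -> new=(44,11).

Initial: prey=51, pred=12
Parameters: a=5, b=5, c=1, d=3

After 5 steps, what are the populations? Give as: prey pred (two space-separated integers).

Step 1: prey: 51+25-30=46; pred: 12+6-3=15
Step 2: prey: 46+23-34=35; pred: 15+6-4=17
Step 3: prey: 35+17-29=23; pred: 17+5-5=17
Step 4: prey: 23+11-19=15; pred: 17+3-5=15
Step 5: prey: 15+7-11=11; pred: 15+2-4=13

Answer: 11 13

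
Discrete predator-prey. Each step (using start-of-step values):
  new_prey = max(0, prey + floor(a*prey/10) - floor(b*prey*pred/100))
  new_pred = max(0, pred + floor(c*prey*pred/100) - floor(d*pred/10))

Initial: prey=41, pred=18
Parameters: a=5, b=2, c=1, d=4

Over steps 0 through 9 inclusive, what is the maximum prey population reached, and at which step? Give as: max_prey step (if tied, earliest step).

Answer: 65 4

Derivation:
Step 1: prey: 41+20-14=47; pred: 18+7-7=18
Step 2: prey: 47+23-16=54; pred: 18+8-7=19
Step 3: prey: 54+27-20=61; pred: 19+10-7=22
Step 4: prey: 61+30-26=65; pred: 22+13-8=27
Step 5: prey: 65+32-35=62; pred: 27+17-10=34
Step 6: prey: 62+31-42=51; pred: 34+21-13=42
Step 7: prey: 51+25-42=34; pred: 42+21-16=47
Step 8: prey: 34+17-31=20; pred: 47+15-18=44
Step 9: prey: 20+10-17=13; pred: 44+8-17=35
Max prey = 65 at step 4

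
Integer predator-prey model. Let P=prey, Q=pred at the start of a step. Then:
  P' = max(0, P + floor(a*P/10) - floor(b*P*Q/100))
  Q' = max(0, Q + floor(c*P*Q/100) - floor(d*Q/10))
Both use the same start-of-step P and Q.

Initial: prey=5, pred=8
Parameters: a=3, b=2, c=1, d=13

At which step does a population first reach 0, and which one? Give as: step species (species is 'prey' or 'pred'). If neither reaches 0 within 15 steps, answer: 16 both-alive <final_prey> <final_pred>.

Answer: 1 pred

Derivation:
Step 1: prey: 5+1-0=6; pred: 8+0-10=0
First extinction: pred at step 1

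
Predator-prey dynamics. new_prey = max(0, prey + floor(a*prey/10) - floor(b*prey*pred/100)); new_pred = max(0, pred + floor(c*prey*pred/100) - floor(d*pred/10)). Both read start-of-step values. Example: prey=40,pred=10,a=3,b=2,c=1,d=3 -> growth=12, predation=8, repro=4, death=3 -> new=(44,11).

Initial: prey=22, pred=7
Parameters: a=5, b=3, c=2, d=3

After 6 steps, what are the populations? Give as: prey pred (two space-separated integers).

Answer: 16 56

Derivation:
Step 1: prey: 22+11-4=29; pred: 7+3-2=8
Step 2: prey: 29+14-6=37; pred: 8+4-2=10
Step 3: prey: 37+18-11=44; pred: 10+7-3=14
Step 4: prey: 44+22-18=48; pred: 14+12-4=22
Step 5: prey: 48+24-31=41; pred: 22+21-6=37
Step 6: prey: 41+20-45=16; pred: 37+30-11=56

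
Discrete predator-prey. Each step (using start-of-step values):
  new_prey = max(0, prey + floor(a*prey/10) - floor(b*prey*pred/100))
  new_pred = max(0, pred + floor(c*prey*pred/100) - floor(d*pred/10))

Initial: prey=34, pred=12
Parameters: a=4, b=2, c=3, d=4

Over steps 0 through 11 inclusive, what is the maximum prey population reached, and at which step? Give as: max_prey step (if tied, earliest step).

Step 1: prey: 34+13-8=39; pred: 12+12-4=20
Step 2: prey: 39+15-15=39; pred: 20+23-8=35
Step 3: prey: 39+15-27=27; pred: 35+40-14=61
Step 4: prey: 27+10-32=5; pred: 61+49-24=86
Step 5: prey: 5+2-8=0; pred: 86+12-34=64
Step 6: prey: 0+0-0=0; pred: 64+0-25=39
Step 7: prey: 0+0-0=0; pred: 39+0-15=24
Step 8: prey: 0+0-0=0; pred: 24+0-9=15
Step 9: prey: 0+0-0=0; pred: 15+0-6=9
Step 10: prey: 0+0-0=0; pred: 9+0-3=6
Step 11: prey: 0+0-0=0; pred: 6+0-2=4
Max prey = 39 at step 1

Answer: 39 1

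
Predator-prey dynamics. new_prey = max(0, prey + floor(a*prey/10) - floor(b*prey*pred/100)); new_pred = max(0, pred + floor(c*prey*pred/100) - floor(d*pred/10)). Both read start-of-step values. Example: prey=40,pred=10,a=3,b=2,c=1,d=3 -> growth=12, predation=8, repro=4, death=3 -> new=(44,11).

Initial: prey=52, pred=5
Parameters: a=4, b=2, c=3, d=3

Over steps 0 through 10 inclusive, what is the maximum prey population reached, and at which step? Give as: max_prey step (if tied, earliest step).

Answer: 79 2

Derivation:
Step 1: prey: 52+20-5=67; pred: 5+7-1=11
Step 2: prey: 67+26-14=79; pred: 11+22-3=30
Step 3: prey: 79+31-47=63; pred: 30+71-9=92
Step 4: prey: 63+25-115=0; pred: 92+173-27=238
Step 5: prey: 0+0-0=0; pred: 238+0-71=167
Step 6: prey: 0+0-0=0; pred: 167+0-50=117
Step 7: prey: 0+0-0=0; pred: 117+0-35=82
Step 8: prey: 0+0-0=0; pred: 82+0-24=58
Step 9: prey: 0+0-0=0; pred: 58+0-17=41
Step 10: prey: 0+0-0=0; pred: 41+0-12=29
Max prey = 79 at step 2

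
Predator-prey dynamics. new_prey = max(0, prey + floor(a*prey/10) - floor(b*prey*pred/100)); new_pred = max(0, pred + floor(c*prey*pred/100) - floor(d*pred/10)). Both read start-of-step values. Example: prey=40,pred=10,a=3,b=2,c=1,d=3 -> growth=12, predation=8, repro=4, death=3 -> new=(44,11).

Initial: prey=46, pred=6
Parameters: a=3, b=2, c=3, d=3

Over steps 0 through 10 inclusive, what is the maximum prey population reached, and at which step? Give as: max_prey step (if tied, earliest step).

Step 1: prey: 46+13-5=54; pred: 6+8-1=13
Step 2: prey: 54+16-14=56; pred: 13+21-3=31
Step 3: prey: 56+16-34=38; pred: 31+52-9=74
Step 4: prey: 38+11-56=0; pred: 74+84-22=136
Step 5: prey: 0+0-0=0; pred: 136+0-40=96
Step 6: prey: 0+0-0=0; pred: 96+0-28=68
Step 7: prey: 0+0-0=0; pred: 68+0-20=48
Step 8: prey: 0+0-0=0; pred: 48+0-14=34
Step 9: prey: 0+0-0=0; pred: 34+0-10=24
Step 10: prey: 0+0-0=0; pred: 24+0-7=17
Max prey = 56 at step 2

Answer: 56 2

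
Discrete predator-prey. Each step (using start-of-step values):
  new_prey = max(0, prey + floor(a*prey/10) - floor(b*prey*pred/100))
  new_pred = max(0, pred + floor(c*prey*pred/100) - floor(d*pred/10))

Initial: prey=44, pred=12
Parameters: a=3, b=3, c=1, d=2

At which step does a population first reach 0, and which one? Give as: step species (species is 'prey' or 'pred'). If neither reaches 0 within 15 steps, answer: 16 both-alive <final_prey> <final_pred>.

Step 1: prey: 44+13-15=42; pred: 12+5-2=15
Step 2: prey: 42+12-18=36; pred: 15+6-3=18
Step 3: prey: 36+10-19=27; pred: 18+6-3=21
Step 4: prey: 27+8-17=18; pred: 21+5-4=22
Step 5: prey: 18+5-11=12; pred: 22+3-4=21
Step 6: prey: 12+3-7=8; pred: 21+2-4=19
Step 7: prey: 8+2-4=6; pred: 19+1-3=17
Step 8: prey: 6+1-3=4; pred: 17+1-3=15
Step 9: prey: 4+1-1=4; pred: 15+0-3=12
Step 10: prey: 4+1-1=4; pred: 12+0-2=10
Step 11: prey: 4+1-1=4; pred: 10+0-2=8
Step 12: prey: 4+1-0=5; pred: 8+0-1=7
Step 13: prey: 5+1-1=5; pred: 7+0-1=6
Step 14: prey: 5+1-0=6; pred: 6+0-1=5
Step 15: prey: 6+1-0=7; pred: 5+0-1=4
No extinction within 15 steps

Answer: 16 both-alive 7 4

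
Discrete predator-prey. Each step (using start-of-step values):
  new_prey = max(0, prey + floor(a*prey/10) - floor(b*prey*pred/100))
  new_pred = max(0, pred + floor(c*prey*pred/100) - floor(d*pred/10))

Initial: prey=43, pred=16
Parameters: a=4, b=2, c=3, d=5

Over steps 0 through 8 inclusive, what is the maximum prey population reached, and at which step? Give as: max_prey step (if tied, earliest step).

Step 1: prey: 43+17-13=47; pred: 16+20-8=28
Step 2: prey: 47+18-26=39; pred: 28+39-14=53
Step 3: prey: 39+15-41=13; pred: 53+62-26=89
Step 4: prey: 13+5-23=0; pred: 89+34-44=79
Step 5: prey: 0+0-0=0; pred: 79+0-39=40
Step 6: prey: 0+0-0=0; pred: 40+0-20=20
Step 7: prey: 0+0-0=0; pred: 20+0-10=10
Step 8: prey: 0+0-0=0; pred: 10+0-5=5
Max prey = 47 at step 1

Answer: 47 1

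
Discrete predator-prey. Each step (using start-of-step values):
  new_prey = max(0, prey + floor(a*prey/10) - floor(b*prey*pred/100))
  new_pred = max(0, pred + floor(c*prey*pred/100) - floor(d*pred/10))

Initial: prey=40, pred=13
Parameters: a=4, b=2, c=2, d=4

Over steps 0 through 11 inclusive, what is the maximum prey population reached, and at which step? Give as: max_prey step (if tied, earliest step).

Answer: 48 2

Derivation:
Step 1: prey: 40+16-10=46; pred: 13+10-5=18
Step 2: prey: 46+18-16=48; pred: 18+16-7=27
Step 3: prey: 48+19-25=42; pred: 27+25-10=42
Step 4: prey: 42+16-35=23; pred: 42+35-16=61
Step 5: prey: 23+9-28=4; pred: 61+28-24=65
Step 6: prey: 4+1-5=0; pred: 65+5-26=44
Step 7: prey: 0+0-0=0; pred: 44+0-17=27
Step 8: prey: 0+0-0=0; pred: 27+0-10=17
Step 9: prey: 0+0-0=0; pred: 17+0-6=11
Step 10: prey: 0+0-0=0; pred: 11+0-4=7
Step 11: prey: 0+0-0=0; pred: 7+0-2=5
Max prey = 48 at step 2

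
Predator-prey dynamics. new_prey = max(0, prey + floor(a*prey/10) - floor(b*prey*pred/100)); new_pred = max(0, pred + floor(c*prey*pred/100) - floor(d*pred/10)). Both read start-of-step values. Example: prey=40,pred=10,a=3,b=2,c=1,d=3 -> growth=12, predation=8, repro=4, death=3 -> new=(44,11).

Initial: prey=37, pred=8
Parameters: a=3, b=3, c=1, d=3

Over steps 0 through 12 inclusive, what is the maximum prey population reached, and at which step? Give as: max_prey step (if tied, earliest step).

Answer: 44 3

Derivation:
Step 1: prey: 37+11-8=40; pred: 8+2-2=8
Step 2: prey: 40+12-9=43; pred: 8+3-2=9
Step 3: prey: 43+12-11=44; pred: 9+3-2=10
Step 4: prey: 44+13-13=44; pred: 10+4-3=11
Step 5: prey: 44+13-14=43; pred: 11+4-3=12
Step 6: prey: 43+12-15=40; pred: 12+5-3=14
Step 7: prey: 40+12-16=36; pred: 14+5-4=15
Step 8: prey: 36+10-16=30; pred: 15+5-4=16
Step 9: prey: 30+9-14=25; pred: 16+4-4=16
Step 10: prey: 25+7-12=20; pred: 16+4-4=16
Step 11: prey: 20+6-9=17; pred: 16+3-4=15
Step 12: prey: 17+5-7=15; pred: 15+2-4=13
Max prey = 44 at step 3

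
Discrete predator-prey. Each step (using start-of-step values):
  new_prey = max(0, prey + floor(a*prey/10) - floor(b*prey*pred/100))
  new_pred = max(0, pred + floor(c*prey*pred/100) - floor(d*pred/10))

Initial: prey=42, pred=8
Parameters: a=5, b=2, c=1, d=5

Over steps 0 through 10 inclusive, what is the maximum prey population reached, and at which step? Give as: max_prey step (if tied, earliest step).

Answer: 172 5

Derivation:
Step 1: prey: 42+21-6=57; pred: 8+3-4=7
Step 2: prey: 57+28-7=78; pred: 7+3-3=7
Step 3: prey: 78+39-10=107; pred: 7+5-3=9
Step 4: prey: 107+53-19=141; pred: 9+9-4=14
Step 5: prey: 141+70-39=172; pred: 14+19-7=26
Step 6: prey: 172+86-89=169; pred: 26+44-13=57
Step 7: prey: 169+84-192=61; pred: 57+96-28=125
Step 8: prey: 61+30-152=0; pred: 125+76-62=139
Step 9: prey: 0+0-0=0; pred: 139+0-69=70
Step 10: prey: 0+0-0=0; pred: 70+0-35=35
Max prey = 172 at step 5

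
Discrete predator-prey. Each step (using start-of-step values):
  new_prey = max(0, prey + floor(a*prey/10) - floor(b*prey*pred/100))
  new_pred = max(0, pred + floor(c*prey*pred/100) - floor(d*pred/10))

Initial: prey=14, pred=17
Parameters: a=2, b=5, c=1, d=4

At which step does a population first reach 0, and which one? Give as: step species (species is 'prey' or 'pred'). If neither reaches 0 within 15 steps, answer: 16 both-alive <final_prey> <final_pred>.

Answer: 16 both-alive 2 2

Derivation:
Step 1: prey: 14+2-11=5; pred: 17+2-6=13
Step 2: prey: 5+1-3=3; pred: 13+0-5=8
Step 3: prey: 3+0-1=2; pred: 8+0-3=5
Step 4: prey: 2+0-0=2; pred: 5+0-2=3
Step 5: prey: 2+0-0=2; pred: 3+0-1=2
Step 6: prey: 2+0-0=2; pred: 2+0-0=2
Steps 7-15: state stable at prey=2, pred=2 (no change)
No extinction within 15 steps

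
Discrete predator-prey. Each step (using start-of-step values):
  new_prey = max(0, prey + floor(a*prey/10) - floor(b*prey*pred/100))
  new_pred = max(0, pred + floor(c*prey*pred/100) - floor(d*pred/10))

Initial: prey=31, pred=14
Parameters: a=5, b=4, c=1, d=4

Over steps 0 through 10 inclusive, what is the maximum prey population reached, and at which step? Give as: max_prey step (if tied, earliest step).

Step 1: prey: 31+15-17=29; pred: 14+4-5=13
Step 2: prey: 29+14-15=28; pred: 13+3-5=11
Step 3: prey: 28+14-12=30; pred: 11+3-4=10
Step 4: prey: 30+15-12=33; pred: 10+3-4=9
Step 5: prey: 33+16-11=38; pred: 9+2-3=8
Step 6: prey: 38+19-12=45; pred: 8+3-3=8
Step 7: prey: 45+22-14=53; pred: 8+3-3=8
Step 8: prey: 53+26-16=63; pred: 8+4-3=9
Step 9: prey: 63+31-22=72; pred: 9+5-3=11
Step 10: prey: 72+36-31=77; pred: 11+7-4=14
Max prey = 77 at step 10

Answer: 77 10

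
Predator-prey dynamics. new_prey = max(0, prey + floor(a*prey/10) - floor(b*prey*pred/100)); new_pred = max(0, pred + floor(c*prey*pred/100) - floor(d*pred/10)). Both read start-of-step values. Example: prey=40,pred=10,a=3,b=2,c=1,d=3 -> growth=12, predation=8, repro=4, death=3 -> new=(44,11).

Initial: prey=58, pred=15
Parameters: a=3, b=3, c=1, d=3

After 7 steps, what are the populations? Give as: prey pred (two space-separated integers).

Step 1: prey: 58+17-26=49; pred: 15+8-4=19
Step 2: prey: 49+14-27=36; pred: 19+9-5=23
Step 3: prey: 36+10-24=22; pred: 23+8-6=25
Step 4: prey: 22+6-16=12; pred: 25+5-7=23
Step 5: prey: 12+3-8=7; pred: 23+2-6=19
Step 6: prey: 7+2-3=6; pred: 19+1-5=15
Step 7: prey: 6+1-2=5; pred: 15+0-4=11

Answer: 5 11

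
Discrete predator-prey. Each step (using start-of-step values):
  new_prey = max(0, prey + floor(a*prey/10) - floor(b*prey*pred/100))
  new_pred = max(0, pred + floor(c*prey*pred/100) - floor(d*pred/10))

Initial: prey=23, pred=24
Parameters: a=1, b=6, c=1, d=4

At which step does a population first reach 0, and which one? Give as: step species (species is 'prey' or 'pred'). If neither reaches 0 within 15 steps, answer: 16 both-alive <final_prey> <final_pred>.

Step 1: prey: 23+2-33=0; pred: 24+5-9=20
First extinction: prey at step 1

Answer: 1 prey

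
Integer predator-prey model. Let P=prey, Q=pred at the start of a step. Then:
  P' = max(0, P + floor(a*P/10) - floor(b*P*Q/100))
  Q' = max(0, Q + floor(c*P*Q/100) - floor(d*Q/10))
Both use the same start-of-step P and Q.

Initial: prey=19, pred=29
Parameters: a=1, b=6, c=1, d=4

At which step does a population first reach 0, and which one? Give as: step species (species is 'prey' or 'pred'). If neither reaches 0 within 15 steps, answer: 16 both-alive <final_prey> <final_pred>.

Answer: 1 prey

Derivation:
Step 1: prey: 19+1-33=0; pred: 29+5-11=23
First extinction: prey at step 1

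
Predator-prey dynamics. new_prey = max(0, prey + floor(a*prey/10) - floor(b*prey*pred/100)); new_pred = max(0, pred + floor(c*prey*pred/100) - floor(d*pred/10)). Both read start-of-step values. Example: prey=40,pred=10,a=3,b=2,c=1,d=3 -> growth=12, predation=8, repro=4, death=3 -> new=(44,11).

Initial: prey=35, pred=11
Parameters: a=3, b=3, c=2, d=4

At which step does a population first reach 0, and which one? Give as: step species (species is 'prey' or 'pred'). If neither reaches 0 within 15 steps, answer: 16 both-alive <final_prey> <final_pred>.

Step 1: prey: 35+10-11=34; pred: 11+7-4=14
Step 2: prey: 34+10-14=30; pred: 14+9-5=18
Step 3: prey: 30+9-16=23; pred: 18+10-7=21
Step 4: prey: 23+6-14=15; pred: 21+9-8=22
Step 5: prey: 15+4-9=10; pred: 22+6-8=20
Step 6: prey: 10+3-6=7; pred: 20+4-8=16
Step 7: prey: 7+2-3=6; pred: 16+2-6=12
Step 8: prey: 6+1-2=5; pred: 12+1-4=9
Step 9: prey: 5+1-1=5; pred: 9+0-3=6
Step 10: prey: 5+1-0=6; pred: 6+0-2=4
Step 11: prey: 6+1-0=7; pred: 4+0-1=3
Step 12: prey: 7+2-0=9; pred: 3+0-1=2
Step 13: prey: 9+2-0=11; pred: 2+0-0=2
Step 14: prey: 11+3-0=14; pred: 2+0-0=2
Step 15: prey: 14+4-0=18; pred: 2+0-0=2
No extinction within 15 steps

Answer: 16 both-alive 18 2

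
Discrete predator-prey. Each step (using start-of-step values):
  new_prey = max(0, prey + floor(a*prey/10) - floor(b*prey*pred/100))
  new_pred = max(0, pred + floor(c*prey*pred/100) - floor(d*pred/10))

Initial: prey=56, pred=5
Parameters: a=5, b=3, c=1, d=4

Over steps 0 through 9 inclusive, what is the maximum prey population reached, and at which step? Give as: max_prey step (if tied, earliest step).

Answer: 164 4

Derivation:
Step 1: prey: 56+28-8=76; pred: 5+2-2=5
Step 2: prey: 76+38-11=103; pred: 5+3-2=6
Step 3: prey: 103+51-18=136; pred: 6+6-2=10
Step 4: prey: 136+68-40=164; pred: 10+13-4=19
Step 5: prey: 164+82-93=153; pred: 19+31-7=43
Step 6: prey: 153+76-197=32; pred: 43+65-17=91
Step 7: prey: 32+16-87=0; pred: 91+29-36=84
Step 8: prey: 0+0-0=0; pred: 84+0-33=51
Step 9: prey: 0+0-0=0; pred: 51+0-20=31
Max prey = 164 at step 4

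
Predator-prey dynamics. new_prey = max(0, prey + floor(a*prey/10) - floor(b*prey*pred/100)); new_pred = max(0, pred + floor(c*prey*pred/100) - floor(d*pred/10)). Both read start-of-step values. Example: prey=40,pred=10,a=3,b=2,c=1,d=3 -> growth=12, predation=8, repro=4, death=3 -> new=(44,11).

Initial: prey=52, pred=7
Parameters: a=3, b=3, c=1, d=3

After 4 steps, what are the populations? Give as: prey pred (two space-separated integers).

Answer: 56 17

Derivation:
Step 1: prey: 52+15-10=57; pred: 7+3-2=8
Step 2: prey: 57+17-13=61; pred: 8+4-2=10
Step 3: prey: 61+18-18=61; pred: 10+6-3=13
Step 4: prey: 61+18-23=56; pred: 13+7-3=17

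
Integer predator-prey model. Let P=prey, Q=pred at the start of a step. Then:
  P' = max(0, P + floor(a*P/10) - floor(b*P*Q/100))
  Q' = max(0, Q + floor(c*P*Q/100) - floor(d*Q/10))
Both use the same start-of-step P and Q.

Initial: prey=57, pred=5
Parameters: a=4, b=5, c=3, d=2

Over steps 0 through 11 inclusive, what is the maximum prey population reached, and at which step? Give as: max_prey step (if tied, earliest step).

Answer: 65 1

Derivation:
Step 1: prey: 57+22-14=65; pred: 5+8-1=12
Step 2: prey: 65+26-39=52; pred: 12+23-2=33
Step 3: prey: 52+20-85=0; pred: 33+51-6=78
Step 4: prey: 0+0-0=0; pred: 78+0-15=63
Step 5: prey: 0+0-0=0; pred: 63+0-12=51
Step 6: prey: 0+0-0=0; pred: 51+0-10=41
Step 7: prey: 0+0-0=0; pred: 41+0-8=33
Step 8: prey: 0+0-0=0; pred: 33+0-6=27
Step 9: prey: 0+0-0=0; pred: 27+0-5=22
Step 10: prey: 0+0-0=0; pred: 22+0-4=18
Step 11: prey: 0+0-0=0; pred: 18+0-3=15
Max prey = 65 at step 1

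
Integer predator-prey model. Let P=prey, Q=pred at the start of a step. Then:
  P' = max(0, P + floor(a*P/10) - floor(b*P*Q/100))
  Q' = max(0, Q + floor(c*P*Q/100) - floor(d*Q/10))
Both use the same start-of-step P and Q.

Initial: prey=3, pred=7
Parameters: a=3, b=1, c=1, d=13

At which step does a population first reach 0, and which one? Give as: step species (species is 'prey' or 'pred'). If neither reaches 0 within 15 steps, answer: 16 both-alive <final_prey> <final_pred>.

Answer: 1 pred

Derivation:
Step 1: prey: 3+0-0=3; pred: 7+0-9=0
First extinction: pred at step 1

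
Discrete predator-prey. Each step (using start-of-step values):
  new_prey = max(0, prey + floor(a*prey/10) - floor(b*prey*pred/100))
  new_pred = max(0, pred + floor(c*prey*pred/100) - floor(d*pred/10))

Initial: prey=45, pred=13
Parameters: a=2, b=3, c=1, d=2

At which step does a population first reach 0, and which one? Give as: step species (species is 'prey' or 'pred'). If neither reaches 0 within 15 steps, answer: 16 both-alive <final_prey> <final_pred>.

Answer: 16 both-alive 3 4

Derivation:
Step 1: prey: 45+9-17=37; pred: 13+5-2=16
Step 2: prey: 37+7-17=27; pred: 16+5-3=18
Step 3: prey: 27+5-14=18; pred: 18+4-3=19
Step 4: prey: 18+3-10=11; pred: 19+3-3=19
Step 5: prey: 11+2-6=7; pred: 19+2-3=18
Step 6: prey: 7+1-3=5; pred: 18+1-3=16
Step 7: prey: 5+1-2=4; pred: 16+0-3=13
Step 8: prey: 4+0-1=3; pred: 13+0-2=11
Step 9: prey: 3+0-0=3; pred: 11+0-2=9
Step 10: prey: 3+0-0=3; pred: 9+0-1=8
Step 11: prey: 3+0-0=3; pred: 8+0-1=7
Step 12: prey: 3+0-0=3; pred: 7+0-1=6
Step 13: prey: 3+0-0=3; pred: 6+0-1=5
Step 14: prey: 3+0-0=3; pred: 5+0-1=4
Step 15: prey: 3+0-0=3; pred: 4+0-0=4
No extinction within 15 steps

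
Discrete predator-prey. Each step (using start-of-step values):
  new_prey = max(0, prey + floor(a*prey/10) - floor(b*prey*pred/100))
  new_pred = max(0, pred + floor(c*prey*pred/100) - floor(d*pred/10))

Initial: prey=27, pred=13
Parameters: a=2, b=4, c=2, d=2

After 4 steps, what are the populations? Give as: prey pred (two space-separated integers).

Answer: 1 17

Derivation:
Step 1: prey: 27+5-14=18; pred: 13+7-2=18
Step 2: prey: 18+3-12=9; pred: 18+6-3=21
Step 3: prey: 9+1-7=3; pred: 21+3-4=20
Step 4: prey: 3+0-2=1; pred: 20+1-4=17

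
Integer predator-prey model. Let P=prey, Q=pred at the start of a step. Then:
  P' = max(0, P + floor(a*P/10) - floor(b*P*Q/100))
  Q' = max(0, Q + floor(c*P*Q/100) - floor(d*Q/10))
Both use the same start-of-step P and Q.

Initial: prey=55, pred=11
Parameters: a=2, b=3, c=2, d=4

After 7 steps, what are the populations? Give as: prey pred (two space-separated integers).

Step 1: prey: 55+11-18=48; pred: 11+12-4=19
Step 2: prey: 48+9-27=30; pred: 19+18-7=30
Step 3: prey: 30+6-27=9; pred: 30+18-12=36
Step 4: prey: 9+1-9=1; pred: 36+6-14=28
Step 5: prey: 1+0-0=1; pred: 28+0-11=17
Step 6: prey: 1+0-0=1; pred: 17+0-6=11
Step 7: prey: 1+0-0=1; pred: 11+0-4=7

Answer: 1 7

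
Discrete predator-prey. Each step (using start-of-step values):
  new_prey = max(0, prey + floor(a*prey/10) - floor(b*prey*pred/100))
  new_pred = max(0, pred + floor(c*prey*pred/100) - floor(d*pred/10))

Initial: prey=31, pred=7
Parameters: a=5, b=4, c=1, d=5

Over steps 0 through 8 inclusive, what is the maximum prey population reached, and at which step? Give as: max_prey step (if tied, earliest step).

Step 1: prey: 31+15-8=38; pred: 7+2-3=6
Step 2: prey: 38+19-9=48; pred: 6+2-3=5
Step 3: prey: 48+24-9=63; pred: 5+2-2=5
Step 4: prey: 63+31-12=82; pred: 5+3-2=6
Step 5: prey: 82+41-19=104; pred: 6+4-3=7
Step 6: prey: 104+52-29=127; pred: 7+7-3=11
Step 7: prey: 127+63-55=135; pred: 11+13-5=19
Step 8: prey: 135+67-102=100; pred: 19+25-9=35
Max prey = 135 at step 7

Answer: 135 7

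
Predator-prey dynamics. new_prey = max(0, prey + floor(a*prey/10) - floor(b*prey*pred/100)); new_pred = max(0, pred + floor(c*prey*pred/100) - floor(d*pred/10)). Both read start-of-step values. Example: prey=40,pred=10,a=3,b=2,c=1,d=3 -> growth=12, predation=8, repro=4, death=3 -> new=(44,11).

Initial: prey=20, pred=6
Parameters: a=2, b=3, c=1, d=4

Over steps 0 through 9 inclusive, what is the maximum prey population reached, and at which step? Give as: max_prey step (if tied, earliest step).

Step 1: prey: 20+4-3=21; pred: 6+1-2=5
Step 2: prey: 21+4-3=22; pred: 5+1-2=4
Step 3: prey: 22+4-2=24; pred: 4+0-1=3
Step 4: prey: 24+4-2=26; pred: 3+0-1=2
Step 5: prey: 26+5-1=30; pred: 2+0-0=2
Step 6: prey: 30+6-1=35; pred: 2+0-0=2
Step 7: prey: 35+7-2=40; pred: 2+0-0=2
Step 8: prey: 40+8-2=46; pred: 2+0-0=2
Step 9: prey: 46+9-2=53; pred: 2+0-0=2
Max prey = 53 at step 9

Answer: 53 9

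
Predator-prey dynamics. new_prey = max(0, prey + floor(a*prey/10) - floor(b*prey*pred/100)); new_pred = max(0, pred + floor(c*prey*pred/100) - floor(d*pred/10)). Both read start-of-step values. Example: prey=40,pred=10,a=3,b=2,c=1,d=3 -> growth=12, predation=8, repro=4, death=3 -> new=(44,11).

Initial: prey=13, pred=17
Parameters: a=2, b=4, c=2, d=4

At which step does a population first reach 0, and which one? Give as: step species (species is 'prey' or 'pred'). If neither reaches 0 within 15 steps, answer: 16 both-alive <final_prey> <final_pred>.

Step 1: prey: 13+2-8=7; pred: 17+4-6=15
Step 2: prey: 7+1-4=4; pred: 15+2-6=11
Step 3: prey: 4+0-1=3; pred: 11+0-4=7
Step 4: prey: 3+0-0=3; pred: 7+0-2=5
Step 5: prey: 3+0-0=3; pred: 5+0-2=3
Step 6: prey: 3+0-0=3; pred: 3+0-1=2
Step 7: prey: 3+0-0=3; pred: 2+0-0=2
Steps 8-15: state stable at prey=3, pred=2 (no change)
No extinction within 15 steps

Answer: 16 both-alive 3 2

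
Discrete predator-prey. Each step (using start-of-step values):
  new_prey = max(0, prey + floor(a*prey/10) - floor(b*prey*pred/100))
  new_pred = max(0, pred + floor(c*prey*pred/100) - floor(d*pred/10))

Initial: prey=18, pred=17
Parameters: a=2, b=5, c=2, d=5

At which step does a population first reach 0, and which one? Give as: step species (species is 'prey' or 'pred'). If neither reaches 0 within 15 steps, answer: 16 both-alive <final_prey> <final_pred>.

Step 1: prey: 18+3-15=6; pred: 17+6-8=15
Step 2: prey: 6+1-4=3; pred: 15+1-7=9
Step 3: prey: 3+0-1=2; pred: 9+0-4=5
Step 4: prey: 2+0-0=2; pred: 5+0-2=3
Step 5: prey: 2+0-0=2; pred: 3+0-1=2
Step 6: prey: 2+0-0=2; pred: 2+0-1=1
Step 7: prey: 2+0-0=2; pred: 1+0-0=1
Steps 8-15: state stable at prey=2, pred=1 (no change)
No extinction within 15 steps

Answer: 16 both-alive 2 1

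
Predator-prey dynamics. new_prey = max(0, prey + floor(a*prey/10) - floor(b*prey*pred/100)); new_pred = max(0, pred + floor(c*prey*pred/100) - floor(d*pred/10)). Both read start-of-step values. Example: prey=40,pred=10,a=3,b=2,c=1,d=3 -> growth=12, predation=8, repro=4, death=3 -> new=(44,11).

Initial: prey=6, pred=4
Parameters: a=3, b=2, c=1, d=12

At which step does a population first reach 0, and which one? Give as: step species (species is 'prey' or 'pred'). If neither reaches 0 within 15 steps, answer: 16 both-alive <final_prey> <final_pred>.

Answer: 1 pred

Derivation:
Step 1: prey: 6+1-0=7; pred: 4+0-4=0
First extinction: pred at step 1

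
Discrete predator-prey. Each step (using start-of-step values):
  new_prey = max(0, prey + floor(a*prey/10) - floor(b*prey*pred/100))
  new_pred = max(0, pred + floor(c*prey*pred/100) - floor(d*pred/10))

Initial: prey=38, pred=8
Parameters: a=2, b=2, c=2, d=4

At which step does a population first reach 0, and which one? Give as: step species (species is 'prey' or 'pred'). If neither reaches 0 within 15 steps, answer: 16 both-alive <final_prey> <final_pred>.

Answer: 16 both-alive 10 2

Derivation:
Step 1: prey: 38+7-6=39; pred: 8+6-3=11
Step 2: prey: 39+7-8=38; pred: 11+8-4=15
Step 3: prey: 38+7-11=34; pred: 15+11-6=20
Step 4: prey: 34+6-13=27; pred: 20+13-8=25
Step 5: prey: 27+5-13=19; pred: 25+13-10=28
Step 6: prey: 19+3-10=12; pred: 28+10-11=27
Step 7: prey: 12+2-6=8; pred: 27+6-10=23
Step 8: prey: 8+1-3=6; pred: 23+3-9=17
Step 9: prey: 6+1-2=5; pred: 17+2-6=13
Step 10: prey: 5+1-1=5; pred: 13+1-5=9
Step 11: prey: 5+1-0=6; pred: 9+0-3=6
Step 12: prey: 6+1-0=7; pred: 6+0-2=4
Step 13: prey: 7+1-0=8; pred: 4+0-1=3
Step 14: prey: 8+1-0=9; pred: 3+0-1=2
Step 15: prey: 9+1-0=10; pred: 2+0-0=2
No extinction within 15 steps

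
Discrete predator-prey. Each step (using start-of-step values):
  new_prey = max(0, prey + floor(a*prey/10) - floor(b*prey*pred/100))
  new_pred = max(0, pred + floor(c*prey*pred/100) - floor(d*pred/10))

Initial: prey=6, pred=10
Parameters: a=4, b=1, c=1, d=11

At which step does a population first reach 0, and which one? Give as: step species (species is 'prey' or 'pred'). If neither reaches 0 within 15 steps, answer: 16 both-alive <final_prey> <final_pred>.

Answer: 1 pred

Derivation:
Step 1: prey: 6+2-0=8; pred: 10+0-11=0
First extinction: pred at step 1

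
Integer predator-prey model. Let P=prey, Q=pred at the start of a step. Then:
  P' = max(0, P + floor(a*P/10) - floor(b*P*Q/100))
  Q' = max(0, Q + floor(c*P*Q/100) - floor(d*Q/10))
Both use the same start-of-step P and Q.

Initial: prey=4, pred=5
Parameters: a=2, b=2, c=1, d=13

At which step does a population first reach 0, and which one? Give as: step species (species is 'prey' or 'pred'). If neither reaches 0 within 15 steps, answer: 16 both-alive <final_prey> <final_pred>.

Answer: 1 pred

Derivation:
Step 1: prey: 4+0-0=4; pred: 5+0-6=0
First extinction: pred at step 1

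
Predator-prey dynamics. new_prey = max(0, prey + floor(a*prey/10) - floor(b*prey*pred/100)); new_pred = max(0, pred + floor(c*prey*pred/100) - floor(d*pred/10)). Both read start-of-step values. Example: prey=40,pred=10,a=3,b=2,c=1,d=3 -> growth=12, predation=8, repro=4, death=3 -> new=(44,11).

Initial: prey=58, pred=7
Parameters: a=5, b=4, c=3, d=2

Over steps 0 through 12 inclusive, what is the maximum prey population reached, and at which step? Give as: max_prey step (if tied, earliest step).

Step 1: prey: 58+29-16=71; pred: 7+12-1=18
Step 2: prey: 71+35-51=55; pred: 18+38-3=53
Step 3: prey: 55+27-116=0; pred: 53+87-10=130
Step 4: prey: 0+0-0=0; pred: 130+0-26=104
Step 5: prey: 0+0-0=0; pred: 104+0-20=84
Step 6: prey: 0+0-0=0; pred: 84+0-16=68
Step 7: prey: 0+0-0=0; pred: 68+0-13=55
Step 8: prey: 0+0-0=0; pred: 55+0-11=44
Step 9: prey: 0+0-0=0; pred: 44+0-8=36
Step 10: prey: 0+0-0=0; pred: 36+0-7=29
Step 11: prey: 0+0-0=0; pred: 29+0-5=24
Step 12: prey: 0+0-0=0; pred: 24+0-4=20
Max prey = 71 at step 1

Answer: 71 1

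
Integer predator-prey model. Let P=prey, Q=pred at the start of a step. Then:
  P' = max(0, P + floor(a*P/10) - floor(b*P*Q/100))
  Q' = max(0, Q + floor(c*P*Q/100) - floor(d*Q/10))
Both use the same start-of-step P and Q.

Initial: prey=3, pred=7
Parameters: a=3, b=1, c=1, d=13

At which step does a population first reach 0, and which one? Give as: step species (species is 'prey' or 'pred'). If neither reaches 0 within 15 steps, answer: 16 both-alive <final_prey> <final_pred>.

Step 1: prey: 3+0-0=3; pred: 7+0-9=0
First extinction: pred at step 1

Answer: 1 pred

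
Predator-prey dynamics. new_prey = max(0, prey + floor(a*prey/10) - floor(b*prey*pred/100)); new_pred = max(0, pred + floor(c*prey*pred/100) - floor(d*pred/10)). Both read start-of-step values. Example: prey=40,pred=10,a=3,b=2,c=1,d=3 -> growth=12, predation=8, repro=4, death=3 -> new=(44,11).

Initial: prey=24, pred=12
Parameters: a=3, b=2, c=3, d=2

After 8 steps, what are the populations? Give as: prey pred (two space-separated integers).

Step 1: prey: 24+7-5=26; pred: 12+8-2=18
Step 2: prey: 26+7-9=24; pred: 18+14-3=29
Step 3: prey: 24+7-13=18; pred: 29+20-5=44
Step 4: prey: 18+5-15=8; pred: 44+23-8=59
Step 5: prey: 8+2-9=1; pred: 59+14-11=62
Step 6: prey: 1+0-1=0; pred: 62+1-12=51
Step 7: prey: 0+0-0=0; pred: 51+0-10=41
Step 8: prey: 0+0-0=0; pred: 41+0-8=33

Answer: 0 33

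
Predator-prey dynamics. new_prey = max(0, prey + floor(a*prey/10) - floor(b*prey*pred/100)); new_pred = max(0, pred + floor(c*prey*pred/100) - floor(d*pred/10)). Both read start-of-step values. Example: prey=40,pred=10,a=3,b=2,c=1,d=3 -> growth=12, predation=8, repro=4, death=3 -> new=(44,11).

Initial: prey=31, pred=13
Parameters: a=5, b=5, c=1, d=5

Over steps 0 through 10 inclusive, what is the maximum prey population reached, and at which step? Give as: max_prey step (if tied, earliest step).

Step 1: prey: 31+15-20=26; pred: 13+4-6=11
Step 2: prey: 26+13-14=25; pred: 11+2-5=8
Step 3: prey: 25+12-10=27; pred: 8+2-4=6
Step 4: prey: 27+13-8=32; pred: 6+1-3=4
Step 5: prey: 32+16-6=42; pred: 4+1-2=3
Step 6: prey: 42+21-6=57; pred: 3+1-1=3
Step 7: prey: 57+28-8=77; pred: 3+1-1=3
Step 8: prey: 77+38-11=104; pred: 3+2-1=4
Step 9: prey: 104+52-20=136; pred: 4+4-2=6
Step 10: prey: 136+68-40=164; pred: 6+8-3=11
Max prey = 164 at step 10

Answer: 164 10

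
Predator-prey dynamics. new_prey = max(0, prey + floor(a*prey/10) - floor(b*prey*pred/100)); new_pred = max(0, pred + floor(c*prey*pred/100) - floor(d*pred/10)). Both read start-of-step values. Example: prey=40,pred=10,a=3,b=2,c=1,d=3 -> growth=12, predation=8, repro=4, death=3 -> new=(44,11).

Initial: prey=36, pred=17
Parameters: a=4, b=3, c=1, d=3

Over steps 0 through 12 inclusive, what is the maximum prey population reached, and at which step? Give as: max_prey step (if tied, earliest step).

Step 1: prey: 36+14-18=32; pred: 17+6-5=18
Step 2: prey: 32+12-17=27; pred: 18+5-5=18
Step 3: prey: 27+10-14=23; pred: 18+4-5=17
Step 4: prey: 23+9-11=21; pred: 17+3-5=15
Step 5: prey: 21+8-9=20; pred: 15+3-4=14
Step 6: prey: 20+8-8=20; pred: 14+2-4=12
Step 7: prey: 20+8-7=21; pred: 12+2-3=11
Step 8: prey: 21+8-6=23; pred: 11+2-3=10
Step 9: prey: 23+9-6=26; pred: 10+2-3=9
Step 10: prey: 26+10-7=29; pred: 9+2-2=9
Step 11: prey: 29+11-7=33; pred: 9+2-2=9
Step 12: prey: 33+13-8=38; pred: 9+2-2=9
Max prey = 38 at step 12

Answer: 38 12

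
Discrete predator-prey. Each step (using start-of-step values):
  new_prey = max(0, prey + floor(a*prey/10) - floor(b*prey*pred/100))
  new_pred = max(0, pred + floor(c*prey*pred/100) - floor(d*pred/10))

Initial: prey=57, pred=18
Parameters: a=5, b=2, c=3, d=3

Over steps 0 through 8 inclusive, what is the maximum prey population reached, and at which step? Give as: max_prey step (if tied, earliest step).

Answer: 65 1

Derivation:
Step 1: prey: 57+28-20=65; pred: 18+30-5=43
Step 2: prey: 65+32-55=42; pred: 43+83-12=114
Step 3: prey: 42+21-95=0; pred: 114+143-34=223
Step 4: prey: 0+0-0=0; pred: 223+0-66=157
Step 5: prey: 0+0-0=0; pred: 157+0-47=110
Step 6: prey: 0+0-0=0; pred: 110+0-33=77
Step 7: prey: 0+0-0=0; pred: 77+0-23=54
Step 8: prey: 0+0-0=0; pred: 54+0-16=38
Max prey = 65 at step 1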